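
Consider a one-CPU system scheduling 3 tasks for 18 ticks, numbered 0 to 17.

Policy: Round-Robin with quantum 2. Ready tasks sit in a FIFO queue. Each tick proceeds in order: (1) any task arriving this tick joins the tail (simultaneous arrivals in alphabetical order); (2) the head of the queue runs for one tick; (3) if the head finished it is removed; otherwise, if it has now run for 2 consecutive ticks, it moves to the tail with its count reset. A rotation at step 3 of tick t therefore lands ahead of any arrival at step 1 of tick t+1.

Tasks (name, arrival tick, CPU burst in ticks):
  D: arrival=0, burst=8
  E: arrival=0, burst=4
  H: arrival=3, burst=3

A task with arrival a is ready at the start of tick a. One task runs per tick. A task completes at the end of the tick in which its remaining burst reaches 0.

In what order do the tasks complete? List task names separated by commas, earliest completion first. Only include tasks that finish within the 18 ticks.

completion order = E, H, D

t=0: queue=[D,E] q_used=0 → run D
t=1: queue=[D,E] q_used=1 → run D
t=2: queue=[E,D] q_used=0 → run E
t=3: queue=[E,D,H] q_used=1 → run E
t=4: queue=[D,H,E] q_used=0 → run D
t=5: queue=[D,H,E] q_used=1 → run D
t=6: queue=[H,E,D] q_used=0 → run H
t=7: queue=[H,E,D] q_used=1 → run H
t=8: queue=[E,D,H] q_used=0 → run E
t=9: queue=[E,D,H] q_used=1 → run E
t=10: queue=[D,H] q_used=0 → run D
t=11: queue=[D,H] q_used=1 → run D
t=12: queue=[H,D] q_used=0 → run H
t=13: queue=[D] q_used=0 → run D
t=14: queue=[D] q_used=1 → run D
t=15: (idle)
t=16: (idle)
t=17: (idle)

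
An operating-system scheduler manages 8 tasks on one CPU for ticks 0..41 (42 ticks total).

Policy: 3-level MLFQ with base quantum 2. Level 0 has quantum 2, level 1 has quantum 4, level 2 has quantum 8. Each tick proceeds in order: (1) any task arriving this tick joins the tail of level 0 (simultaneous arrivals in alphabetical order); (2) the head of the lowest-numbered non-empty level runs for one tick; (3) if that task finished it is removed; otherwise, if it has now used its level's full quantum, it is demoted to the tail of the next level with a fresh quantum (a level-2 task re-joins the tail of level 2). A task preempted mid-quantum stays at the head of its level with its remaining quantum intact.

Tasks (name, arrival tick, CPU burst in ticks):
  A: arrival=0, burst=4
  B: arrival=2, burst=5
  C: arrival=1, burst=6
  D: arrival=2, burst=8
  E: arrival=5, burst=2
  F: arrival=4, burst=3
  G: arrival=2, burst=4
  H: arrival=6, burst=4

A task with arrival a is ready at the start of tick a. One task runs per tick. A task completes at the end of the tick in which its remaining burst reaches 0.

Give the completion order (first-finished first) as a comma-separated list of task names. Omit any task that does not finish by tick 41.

completion order = E, A, C, B, G, F, H, D

t=0: L0/L1/L2 = A/-/- → run A
t=1: L0/L1/L2 = AC/-/- → run A
t=2: L0/L1/L2 = CBDG/A/- → run C
t=3: L0/L1/L2 = CBDG/A/- → run C
t=4: L0/L1/L2 = BDGF/AC/- → run B
t=5: L0/L1/L2 = BDGFE/AC/- → run B
t=6: L0/L1/L2 = DGFEH/ACB/- → run D
t=7: L0/L1/L2 = DGFEH/ACB/- → run D
t=8: L0/L1/L2 = GFEH/ACBD/- → run G
t=9: L0/L1/L2 = GFEH/ACBD/- → run G
t=10: L0/L1/L2 = FEH/ACBDG/- → run F
t=11: L0/L1/L2 = FEH/ACBDG/- → run F
t=12: L0/L1/L2 = EH/ACBDGF/- → run E
t=13: L0/L1/L2 = EH/ACBDGF/- → run E
t=14: L0/L1/L2 = H/ACBDGF/- → run H
t=15: L0/L1/L2 = H/ACBDGF/- → run H
t=16: L0/L1/L2 = -/ACBDGFH/- → run A
t=17: L0/L1/L2 = -/ACBDGFH/- → run A
t=18: L0/L1/L2 = -/CBDGFH/- → run C
t=19: L0/L1/L2 = -/CBDGFH/- → run C
t=20: L0/L1/L2 = -/CBDGFH/- → run C
t=21: L0/L1/L2 = -/CBDGFH/- → run C
t=22: L0/L1/L2 = -/BDGFH/- → run B
t=23: L0/L1/L2 = -/BDGFH/- → run B
t=24: L0/L1/L2 = -/BDGFH/- → run B
t=25: L0/L1/L2 = -/DGFH/- → run D
t=26: L0/L1/L2 = -/DGFH/- → run D
t=27: L0/L1/L2 = -/DGFH/- → run D
t=28: L0/L1/L2 = -/DGFH/- → run D
t=29: L0/L1/L2 = -/GFH/D → run G
t=30: L0/L1/L2 = -/GFH/D → run G
t=31: L0/L1/L2 = -/FH/D → run F
t=32: L0/L1/L2 = -/H/D → run H
t=33: L0/L1/L2 = -/H/D → run H
t=34: L0/L1/L2 = -/-/D → run D
t=35: L0/L1/L2 = -/-/D → run D
t=36: (idle)
t=37: (idle)
t=38: (idle)
t=39: (idle)
t=40: (idle)
t=41: (idle)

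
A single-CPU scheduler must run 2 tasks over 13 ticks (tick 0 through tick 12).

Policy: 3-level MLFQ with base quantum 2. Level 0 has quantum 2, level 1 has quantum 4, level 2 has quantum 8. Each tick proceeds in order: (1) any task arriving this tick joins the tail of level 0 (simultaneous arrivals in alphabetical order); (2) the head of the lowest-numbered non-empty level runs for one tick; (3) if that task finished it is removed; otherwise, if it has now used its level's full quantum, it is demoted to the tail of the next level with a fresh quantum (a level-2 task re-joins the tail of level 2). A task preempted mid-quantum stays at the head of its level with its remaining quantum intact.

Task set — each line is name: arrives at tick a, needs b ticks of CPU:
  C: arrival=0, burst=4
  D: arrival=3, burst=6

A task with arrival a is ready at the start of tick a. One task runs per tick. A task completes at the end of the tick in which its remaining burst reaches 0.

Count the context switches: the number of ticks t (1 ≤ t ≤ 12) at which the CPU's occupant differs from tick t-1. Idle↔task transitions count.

t=0: L0/L1/L2 = C/-/- → run C
t=1: L0/L1/L2 = C/-/- → run C
t=2: L0/L1/L2 = -/C/- → run C
t=3: L0/L1/L2 = D/C/- → run D
t=4: L0/L1/L2 = D/C/- → run D
t=5: L0/L1/L2 = -/CD/- → run C
t=6: L0/L1/L2 = -/D/- → run D
t=7: L0/L1/L2 = -/D/- → run D
t=8: L0/L1/L2 = -/D/- → run D
t=9: L0/L1/L2 = -/D/- → run D
t=10: (idle)
t=11: (idle)
t=12: (idle)

context switches = 4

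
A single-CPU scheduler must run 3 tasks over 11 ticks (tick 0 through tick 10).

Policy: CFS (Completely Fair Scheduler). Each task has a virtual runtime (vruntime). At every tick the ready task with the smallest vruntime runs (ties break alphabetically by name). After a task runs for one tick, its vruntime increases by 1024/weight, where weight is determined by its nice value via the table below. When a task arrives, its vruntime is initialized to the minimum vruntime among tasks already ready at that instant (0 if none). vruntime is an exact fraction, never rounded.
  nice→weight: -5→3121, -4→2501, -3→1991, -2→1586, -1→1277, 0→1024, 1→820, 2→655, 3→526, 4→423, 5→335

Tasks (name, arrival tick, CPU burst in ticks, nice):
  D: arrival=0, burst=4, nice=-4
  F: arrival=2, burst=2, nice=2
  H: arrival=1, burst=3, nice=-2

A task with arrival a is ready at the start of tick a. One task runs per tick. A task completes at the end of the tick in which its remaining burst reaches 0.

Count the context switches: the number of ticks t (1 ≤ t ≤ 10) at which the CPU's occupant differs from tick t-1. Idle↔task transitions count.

context switches = 8

t=0: vr[D=0] → run D
t=1: vr[D=1024/2501 H=1024/2501] → run D
t=2: vr[D=2048/2501 F=1024/2501 H=1024/2501] → run F
t=3: vr[D=2048/2501 F=3231744/1638155 H=1024/2501] → run H
t=4: vr[D=2048/2501 F=3231744/1638155 H=34304/32513] → run D
t=5: vr[D=3072/2501 F=3231744/1638155 H=34304/32513] → run H
t=6: vr[D=3072/2501 F=3231744/1638155 H=55296/32513] → run D
t=7: vr[F=3231744/1638155 H=55296/32513] → run H
t=8: vr[F=3231744/1638155] → run F
t=9: (idle)
t=10: (idle)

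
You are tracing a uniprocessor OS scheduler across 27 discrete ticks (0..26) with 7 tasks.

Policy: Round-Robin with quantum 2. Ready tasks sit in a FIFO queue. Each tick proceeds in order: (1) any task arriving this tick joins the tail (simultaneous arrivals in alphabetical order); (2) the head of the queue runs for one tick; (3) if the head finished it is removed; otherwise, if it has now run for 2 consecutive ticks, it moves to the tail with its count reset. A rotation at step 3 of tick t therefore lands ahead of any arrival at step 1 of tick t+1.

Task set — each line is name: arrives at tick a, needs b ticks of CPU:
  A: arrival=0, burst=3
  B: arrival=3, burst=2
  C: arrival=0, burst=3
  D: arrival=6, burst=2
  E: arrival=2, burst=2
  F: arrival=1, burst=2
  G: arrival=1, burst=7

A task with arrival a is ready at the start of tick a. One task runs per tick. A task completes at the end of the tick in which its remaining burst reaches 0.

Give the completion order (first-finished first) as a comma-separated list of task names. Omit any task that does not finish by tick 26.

t=0: queue=[A,C] q_used=0 → run A
t=1: queue=[A,C,F,G] q_used=1 → run A
t=2: queue=[C,F,G,A,E] q_used=0 → run C
t=3: queue=[C,F,G,A,E,B] q_used=1 → run C
t=4: queue=[F,G,A,E,B,C] q_used=0 → run F
t=5: queue=[F,G,A,E,B,C] q_used=1 → run F
t=6: queue=[G,A,E,B,C,D] q_used=0 → run G
t=7: queue=[G,A,E,B,C,D] q_used=1 → run G
t=8: queue=[A,E,B,C,D,G] q_used=0 → run A
t=9: queue=[E,B,C,D,G] q_used=0 → run E
t=10: queue=[E,B,C,D,G] q_used=1 → run E
t=11: queue=[B,C,D,G] q_used=0 → run B
t=12: queue=[B,C,D,G] q_used=1 → run B
t=13: queue=[C,D,G] q_used=0 → run C
t=14: queue=[D,G] q_used=0 → run D
t=15: queue=[D,G] q_used=1 → run D
t=16: queue=[G] q_used=0 → run G
t=17: queue=[G] q_used=1 → run G
t=18: queue=[G] q_used=0 → run G
t=19: queue=[G] q_used=1 → run G
t=20: queue=[G] q_used=0 → run G
t=21: (idle)
t=22: (idle)
t=23: (idle)
t=24: (idle)
t=25: (idle)
t=26: (idle)

completion order = F, A, E, B, C, D, G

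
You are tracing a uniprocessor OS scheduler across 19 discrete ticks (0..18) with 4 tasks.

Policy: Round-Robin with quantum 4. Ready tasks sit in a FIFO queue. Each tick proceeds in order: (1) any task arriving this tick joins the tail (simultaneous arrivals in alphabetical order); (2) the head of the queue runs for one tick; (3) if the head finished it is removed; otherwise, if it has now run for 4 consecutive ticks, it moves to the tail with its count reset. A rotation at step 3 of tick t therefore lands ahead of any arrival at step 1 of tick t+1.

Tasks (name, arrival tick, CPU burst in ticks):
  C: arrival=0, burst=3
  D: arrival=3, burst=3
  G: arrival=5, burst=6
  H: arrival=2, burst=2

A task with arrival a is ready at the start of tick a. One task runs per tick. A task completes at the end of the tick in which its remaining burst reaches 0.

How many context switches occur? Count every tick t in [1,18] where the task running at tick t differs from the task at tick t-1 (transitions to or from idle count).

t=0: queue=[C] q_used=0 → run C
t=1: queue=[C] q_used=1 → run C
t=2: queue=[C,H] q_used=2 → run C
t=3: queue=[H,D] q_used=0 → run H
t=4: queue=[H,D] q_used=1 → run H
t=5: queue=[D,G] q_used=0 → run D
t=6: queue=[D,G] q_used=1 → run D
t=7: queue=[D,G] q_used=2 → run D
t=8: queue=[G] q_used=0 → run G
t=9: queue=[G] q_used=1 → run G
t=10: queue=[G] q_used=2 → run G
t=11: queue=[G] q_used=3 → run G
t=12: queue=[G] q_used=0 → run G
t=13: queue=[G] q_used=1 → run G
t=14: (idle)
t=15: (idle)
t=16: (idle)
t=17: (idle)
t=18: (idle)

context switches = 4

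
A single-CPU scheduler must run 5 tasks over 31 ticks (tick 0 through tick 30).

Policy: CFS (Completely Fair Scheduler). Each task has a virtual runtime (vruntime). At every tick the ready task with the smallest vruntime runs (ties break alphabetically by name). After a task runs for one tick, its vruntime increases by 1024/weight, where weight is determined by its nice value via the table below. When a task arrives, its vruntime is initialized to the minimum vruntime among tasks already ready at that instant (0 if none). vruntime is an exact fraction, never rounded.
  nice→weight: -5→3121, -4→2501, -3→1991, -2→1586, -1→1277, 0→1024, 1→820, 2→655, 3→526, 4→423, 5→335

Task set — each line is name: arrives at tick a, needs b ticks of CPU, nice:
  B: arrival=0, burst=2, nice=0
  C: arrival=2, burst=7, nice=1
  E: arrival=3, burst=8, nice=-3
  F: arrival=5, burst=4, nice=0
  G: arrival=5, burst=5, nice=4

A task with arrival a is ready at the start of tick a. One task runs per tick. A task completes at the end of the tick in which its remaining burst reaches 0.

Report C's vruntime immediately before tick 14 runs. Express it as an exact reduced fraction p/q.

t=0: vr[B=0] → run B
t=1: vr[B=1] → run B
t=2: vr[C=0] → run C
t=3: vr[C=256/205 E=256/205] → run C
t=4: vr[C=512/205 E=256/205] → run E
t=5: vr[C=512/205 E=719616/408155 F=719616/408155 G=719616/408155] → run E
t=6: vr[C=512/205 E=929536/408155 F=719616/408155 G=719616/408155] → run F
t=7: vr[C=512/205 E=929536/408155 F=1127771/408155 G=719616/408155] → run G
t=8: vr[C=512/205 E=929536/408155 F=1127771/408155 G=722348288/172649565] → run E
t=9: vr[C=512/205 E=1139456/408155 F=1127771/408155 G=722348288/172649565] → run C
t=10: vr[C=768/205 E=1139456/408155 F=1127771/408155 G=722348288/172649565] → run F
t=11: vr[C=768/205 E=1139456/408155 F=1535926/408155 G=722348288/172649565] → run E
t=12: vr[C=768/205 E=1349376/408155 F=1535926/408155 G=722348288/172649565] → run E
t=13: vr[C=768/205 E=1559296/408155 F=1535926/408155 G=722348288/172649565] → run C
t=14: vr[C=1024/205 E=1559296/408155 F=1535926/408155 G=722348288/172649565] → run F
t=15: vr[C=1024/205 E=1559296/408155 F=1944081/408155 G=722348288/172649565] → run E
t=16: vr[C=1024/205 E=1769216/408155 F=1944081/408155 G=722348288/172649565] → run G
t=17: vr[C=1024/205 E=1769216/408155 F=1944081/408155 G=1140299008/172649565] → run E
t=18: vr[C=1024/205 E=1979136/408155 F=1944081/408155 G=1140299008/172649565] → run F
t=19: vr[C=1024/205 E=1979136/408155 G=1140299008/172649565] → run E
t=20: vr[C=1024/205 G=1140299008/172649565] → run C
t=21: vr[C=256/41 G=1140299008/172649565] → run C
t=22: vr[C=1536/205 G=1140299008/172649565] → run G
t=23: vr[C=1536/205 G=519416576/57549855] → run C
t=24: vr[G=519416576/57549855] → run G
t=25: vr[G=1976200448/172649565] → run G
t=26: (idle)
t=27: (idle)
t=28: (idle)
t=29: (idle)
t=30: (idle)

vruntime(C, start of tick 14) = 1024/205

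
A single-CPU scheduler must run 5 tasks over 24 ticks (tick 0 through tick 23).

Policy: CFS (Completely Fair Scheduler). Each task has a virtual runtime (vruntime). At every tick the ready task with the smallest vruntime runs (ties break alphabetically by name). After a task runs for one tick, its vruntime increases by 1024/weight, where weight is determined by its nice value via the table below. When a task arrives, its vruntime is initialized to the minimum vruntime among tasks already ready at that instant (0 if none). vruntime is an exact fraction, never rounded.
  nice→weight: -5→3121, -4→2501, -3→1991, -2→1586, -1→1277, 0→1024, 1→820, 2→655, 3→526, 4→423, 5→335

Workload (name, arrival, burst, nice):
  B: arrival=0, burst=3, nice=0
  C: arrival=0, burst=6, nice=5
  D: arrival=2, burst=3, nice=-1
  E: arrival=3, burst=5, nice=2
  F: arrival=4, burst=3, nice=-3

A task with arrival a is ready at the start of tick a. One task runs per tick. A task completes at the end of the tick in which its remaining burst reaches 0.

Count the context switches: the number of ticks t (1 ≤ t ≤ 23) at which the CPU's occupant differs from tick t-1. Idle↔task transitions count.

context switches = 16

t=0: vr[B=0 C=0] → run B
t=1: vr[B=1 C=0] → run C
t=2: vr[B=1 C=1024/335 D=1] → run B
t=3: vr[B=2 C=1024/335 D=1 E=1] → run D
t=4: vr[B=2 C=1024/335 D=2301/1277 E=1 F=1] → run E
t=5: vr[B=2 C=1024/335 D=2301/1277 E=1679/655 F=1] → run F
t=6: vr[B=2 C=1024/335 D=2301/1277 E=1679/655 F=3015/1991] → run F
t=7: vr[B=2 C=1024/335 D=2301/1277 E=1679/655 F=4039/1991] → run D
t=8: vr[B=2 C=1024/335 D=3325/1277 E=1679/655 F=4039/1991] → run B
t=9: vr[C=1024/335 D=3325/1277 E=1679/655 F=4039/1991] → run F
t=10: vr[C=1024/335 D=3325/1277 E=1679/655] → run E
t=11: vr[C=1024/335 D=3325/1277 E=2703/655] → run D
t=12: vr[C=1024/335 E=2703/655] → run C
t=13: vr[C=2048/335 E=2703/655] → run E
t=14: vr[C=2048/335 E=3727/655] → run E
t=15: vr[C=2048/335 E=4751/655] → run C
t=16: vr[C=3072/335 E=4751/655] → run E
t=17: vr[C=3072/335] → run C
t=18: vr[C=4096/335] → run C
t=19: vr[C=1024/67] → run C
t=20: (idle)
t=21: (idle)
t=22: (idle)
t=23: (idle)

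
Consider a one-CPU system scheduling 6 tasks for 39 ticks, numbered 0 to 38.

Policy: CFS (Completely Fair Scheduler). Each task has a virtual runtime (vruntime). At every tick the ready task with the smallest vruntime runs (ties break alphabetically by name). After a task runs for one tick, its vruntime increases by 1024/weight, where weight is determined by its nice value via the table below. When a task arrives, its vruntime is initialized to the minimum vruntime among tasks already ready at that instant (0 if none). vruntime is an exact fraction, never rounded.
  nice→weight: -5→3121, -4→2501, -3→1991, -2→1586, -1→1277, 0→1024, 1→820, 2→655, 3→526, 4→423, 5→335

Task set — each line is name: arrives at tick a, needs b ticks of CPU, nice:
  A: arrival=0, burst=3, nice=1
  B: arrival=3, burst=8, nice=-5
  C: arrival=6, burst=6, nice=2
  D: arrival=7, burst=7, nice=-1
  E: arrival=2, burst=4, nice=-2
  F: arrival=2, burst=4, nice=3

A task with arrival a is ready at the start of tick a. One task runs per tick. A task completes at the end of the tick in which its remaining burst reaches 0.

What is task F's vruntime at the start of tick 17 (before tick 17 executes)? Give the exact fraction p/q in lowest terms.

vruntime(F, start of tick 17) = 239616/53915

t=0: vr[A=0] → run A
t=1: vr[A=256/205] → run A
t=2: vr[A=512/205 E=512/205 F=512/205] → run A
t=3: vr[B=512/205 E=512/205 F=512/205] → run B
t=4: vr[B=1807872/639805 E=512/205 F=512/205] → run E
t=5: vr[B=1807872/639805 E=510976/162565 F=512/205] → run F
t=6: vr[B=1807872/639805 C=1807872/639805 E=510976/162565 F=239616/53915] → run B
t=7: vr[B=2017792/639805 C=1807872/639805 D=1807872/639805 E=510976/162565 F=239616/53915] → run C
t=8: vr[B=2017792/639805 C=367863296/83814455 D=1807872/639805 E=510976/162565 F=239616/53915] → run D
t=9: vr[B=2017792/639805 C=367863296/83814455 D=2963812864/817030985 E=510976/162565 F=239616/53915] → run E
t=10: vr[B=2017792/639805 C=367863296/83814455 D=2963812864/817030985 E=615936/162565 F=239616/53915] → run B
t=11: vr[B=2227712/639805 C=367863296/83814455 D=2963812864/817030985 E=615936/162565 F=239616/53915] → run B
t=12: vr[B=2437632/639805 C=367863296/83814455 D=2963812864/817030985 E=615936/162565 F=239616/53915] → run D
t=13: vr[B=2437632/639805 C=367863296/83814455 D=3618973184/817030985 E=615936/162565 F=239616/53915] → run E
t=14: vr[B=2437632/639805 C=367863296/83814455 D=3618973184/817030985 E=720896/162565 F=239616/53915] → run B
t=15: vr[B=2647552/639805 C=367863296/83814455 D=3618973184/817030985 E=720896/162565 F=239616/53915] → run B
t=16: vr[B=2857472/639805 C=367863296/83814455 D=3618973184/817030985 E=720896/162565 F=239616/53915] → run C
t=17: vr[B=2857472/639805 C=99779072/16762891 D=3618973184/817030985 E=720896/162565 F=239616/53915] → run D
t=18: vr[B=2857472/639805 C=99779072/16762891 D=4274133504/817030985 E=720896/162565 F=239616/53915] → run E
t=19: vr[B=2857472/639805 C=99779072/16762891 D=4274133504/817030985 F=239616/53915] → run F
t=20: vr[B=2857472/639805 C=99779072/16762891 D=4274133504/817030985 F=344576/53915] → run B
t=21: vr[B=3067392/639805 C=99779072/16762891 D=4274133504/817030985 F=344576/53915] → run B
t=22: vr[C=99779072/16762891 D=4274133504/817030985 F=344576/53915] → run D
t=23: vr[C=99779072/16762891 D=4929293824/817030985 F=344576/53915] → run C
t=24: vr[C=629927424/83814455 D=4929293824/817030985 F=344576/53915] → run D
t=25: vr[C=629927424/83814455 D=5584454144/817030985 F=344576/53915] → run F
t=26: vr[C=629927424/83814455 D=5584454144/817030985 F=449536/53915] → run D
t=27: vr[C=629927424/83814455 D=6239614464/817030985 F=449536/53915] → run C
t=28: vr[C=760959488/83814455 D=6239614464/817030985 F=449536/53915] → run D
t=29: vr[C=760959488/83814455 F=449536/53915] → run F
t=30: vr[C=760959488/83814455] → run C
t=31: vr[C=891991552/83814455] → run C
t=32: (idle)
t=33: (idle)
t=34: (idle)
t=35: (idle)
t=36: (idle)
t=37: (idle)
t=38: (idle)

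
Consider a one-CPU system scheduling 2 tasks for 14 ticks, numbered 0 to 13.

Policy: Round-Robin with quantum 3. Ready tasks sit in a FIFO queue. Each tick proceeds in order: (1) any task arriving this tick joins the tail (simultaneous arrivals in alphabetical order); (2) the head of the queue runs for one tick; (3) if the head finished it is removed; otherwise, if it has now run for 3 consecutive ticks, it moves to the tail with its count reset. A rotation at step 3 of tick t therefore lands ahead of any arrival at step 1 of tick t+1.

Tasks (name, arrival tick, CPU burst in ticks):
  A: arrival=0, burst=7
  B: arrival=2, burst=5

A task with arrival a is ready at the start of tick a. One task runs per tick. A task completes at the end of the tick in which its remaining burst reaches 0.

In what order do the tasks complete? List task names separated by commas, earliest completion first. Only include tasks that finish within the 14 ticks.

t=0: queue=[A] q_used=0 → run A
t=1: queue=[A] q_used=1 → run A
t=2: queue=[A,B] q_used=2 → run A
t=3: queue=[B,A] q_used=0 → run B
t=4: queue=[B,A] q_used=1 → run B
t=5: queue=[B,A] q_used=2 → run B
t=6: queue=[A,B] q_used=0 → run A
t=7: queue=[A,B] q_used=1 → run A
t=8: queue=[A,B] q_used=2 → run A
t=9: queue=[B,A] q_used=0 → run B
t=10: queue=[B,A] q_used=1 → run B
t=11: queue=[A] q_used=0 → run A
t=12: (idle)
t=13: (idle)

completion order = B, A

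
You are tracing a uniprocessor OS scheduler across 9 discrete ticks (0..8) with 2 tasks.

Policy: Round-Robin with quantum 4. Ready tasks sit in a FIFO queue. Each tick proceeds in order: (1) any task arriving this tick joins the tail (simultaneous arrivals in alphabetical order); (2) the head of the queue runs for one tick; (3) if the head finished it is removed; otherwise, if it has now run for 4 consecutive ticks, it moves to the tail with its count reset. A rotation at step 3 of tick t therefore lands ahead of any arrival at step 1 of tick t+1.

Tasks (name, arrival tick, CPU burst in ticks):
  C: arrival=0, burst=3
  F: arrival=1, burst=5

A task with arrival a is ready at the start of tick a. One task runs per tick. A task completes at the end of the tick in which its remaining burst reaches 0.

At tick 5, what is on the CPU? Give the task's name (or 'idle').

t=0: queue=[C] q_used=0 → run C
t=1: queue=[C,F] q_used=1 → run C
t=2: queue=[C,F] q_used=2 → run C
t=3: queue=[F] q_used=0 → run F
t=4: queue=[F] q_used=1 → run F
t=5: queue=[F] q_used=2 → run F
t=6: queue=[F] q_used=3 → run F
t=7: queue=[F] q_used=0 → run F
t=8: (idle)

running at tick 5 = F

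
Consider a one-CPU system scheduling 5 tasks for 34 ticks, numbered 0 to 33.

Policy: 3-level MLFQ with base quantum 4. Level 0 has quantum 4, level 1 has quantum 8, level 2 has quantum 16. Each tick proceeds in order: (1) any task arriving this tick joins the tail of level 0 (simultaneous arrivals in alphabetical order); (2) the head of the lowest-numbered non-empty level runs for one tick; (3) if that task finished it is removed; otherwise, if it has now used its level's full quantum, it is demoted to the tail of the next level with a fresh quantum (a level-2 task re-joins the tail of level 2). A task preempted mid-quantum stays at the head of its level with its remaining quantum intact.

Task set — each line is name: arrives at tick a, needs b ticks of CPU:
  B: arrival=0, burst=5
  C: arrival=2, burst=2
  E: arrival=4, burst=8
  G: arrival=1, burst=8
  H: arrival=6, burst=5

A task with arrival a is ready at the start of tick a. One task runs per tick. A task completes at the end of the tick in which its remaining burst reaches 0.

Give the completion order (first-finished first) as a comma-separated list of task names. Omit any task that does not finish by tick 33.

completion order = C, B, G, E, H

t=0: L0/L1/L2 = B/-/- → run B
t=1: L0/L1/L2 = BG/-/- → run B
t=2: L0/L1/L2 = BGC/-/- → run B
t=3: L0/L1/L2 = BGC/-/- → run B
t=4: L0/L1/L2 = GCE/B/- → run G
t=5: L0/L1/L2 = GCE/B/- → run G
t=6: L0/L1/L2 = GCEH/B/- → run G
t=7: L0/L1/L2 = GCEH/B/- → run G
t=8: L0/L1/L2 = CEH/BG/- → run C
t=9: L0/L1/L2 = CEH/BG/- → run C
t=10: L0/L1/L2 = EH/BG/- → run E
t=11: L0/L1/L2 = EH/BG/- → run E
t=12: L0/L1/L2 = EH/BG/- → run E
t=13: L0/L1/L2 = EH/BG/- → run E
t=14: L0/L1/L2 = H/BGE/- → run H
t=15: L0/L1/L2 = H/BGE/- → run H
t=16: L0/L1/L2 = H/BGE/- → run H
t=17: L0/L1/L2 = H/BGE/- → run H
t=18: L0/L1/L2 = -/BGEH/- → run B
t=19: L0/L1/L2 = -/GEH/- → run G
t=20: L0/L1/L2 = -/GEH/- → run G
t=21: L0/L1/L2 = -/GEH/- → run G
t=22: L0/L1/L2 = -/GEH/- → run G
t=23: L0/L1/L2 = -/EH/- → run E
t=24: L0/L1/L2 = -/EH/- → run E
t=25: L0/L1/L2 = -/EH/- → run E
t=26: L0/L1/L2 = -/EH/- → run E
t=27: L0/L1/L2 = -/H/- → run H
t=28: (idle)
t=29: (idle)
t=30: (idle)
t=31: (idle)
t=32: (idle)
t=33: (idle)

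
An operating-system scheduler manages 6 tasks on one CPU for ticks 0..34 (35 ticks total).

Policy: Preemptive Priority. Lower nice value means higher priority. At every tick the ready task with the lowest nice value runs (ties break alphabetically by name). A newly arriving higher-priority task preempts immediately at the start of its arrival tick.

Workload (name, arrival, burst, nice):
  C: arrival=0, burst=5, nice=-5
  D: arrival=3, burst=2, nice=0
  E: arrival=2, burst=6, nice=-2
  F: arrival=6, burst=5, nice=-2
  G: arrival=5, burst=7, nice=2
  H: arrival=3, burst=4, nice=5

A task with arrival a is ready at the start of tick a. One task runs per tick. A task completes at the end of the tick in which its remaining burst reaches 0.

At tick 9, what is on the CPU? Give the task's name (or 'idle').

running at tick 9 = E

t=0: ready={C} → run C
t=1: ready={C} → run C
t=2: ready={C,E} → run C
t=3: ready={C,D,E,H} → run C
t=4: ready={C,D,E,H} → run C
t=5: ready={D,E,G,H} → run E
t=6: ready={D,E,F,G,H} → run E
t=7: ready={D,E,F,G,H} → run E
t=8: ready={D,E,F,G,H} → run E
t=9: ready={D,E,F,G,H} → run E
t=10: ready={D,E,F,G,H} → run E
t=11: ready={D,F,G,H} → run F
t=12: ready={D,F,G,H} → run F
t=13: ready={D,F,G,H} → run F
t=14: ready={D,F,G,H} → run F
t=15: ready={D,F,G,H} → run F
t=16: ready={D,G,H} → run D
t=17: ready={D,G,H} → run D
t=18: ready={G,H} → run G
t=19: ready={G,H} → run G
t=20: ready={G,H} → run G
t=21: ready={G,H} → run G
t=22: ready={G,H} → run G
t=23: ready={G,H} → run G
t=24: ready={G,H} → run G
t=25: ready={H} → run H
t=26: ready={H} → run H
t=27: ready={H} → run H
t=28: ready={H} → run H
t=29: (idle)
t=30: (idle)
t=31: (idle)
t=32: (idle)
t=33: (idle)
t=34: (idle)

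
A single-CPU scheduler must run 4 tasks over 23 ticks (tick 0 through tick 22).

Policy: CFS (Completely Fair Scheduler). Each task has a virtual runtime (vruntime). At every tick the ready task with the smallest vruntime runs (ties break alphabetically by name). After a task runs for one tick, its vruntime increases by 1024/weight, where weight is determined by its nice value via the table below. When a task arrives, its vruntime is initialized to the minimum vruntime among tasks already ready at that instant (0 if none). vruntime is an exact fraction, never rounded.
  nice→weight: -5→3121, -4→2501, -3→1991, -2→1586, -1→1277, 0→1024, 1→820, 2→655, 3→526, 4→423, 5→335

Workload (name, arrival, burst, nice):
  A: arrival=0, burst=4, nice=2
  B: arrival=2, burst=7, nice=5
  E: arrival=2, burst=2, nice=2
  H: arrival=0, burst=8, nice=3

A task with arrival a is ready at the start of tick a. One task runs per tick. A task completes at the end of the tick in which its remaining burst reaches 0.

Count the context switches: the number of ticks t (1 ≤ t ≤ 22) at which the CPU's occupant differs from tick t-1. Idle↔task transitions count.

t=0: vr[A=0 H=0] → run A
t=1: vr[A=1024/655 H=0] → run H
t=2: vr[A=1024/655 B=1024/655 E=1024/655 H=512/263] → run A
t=3: vr[A=2048/655 B=1024/655 E=1024/655 H=512/263] → run B
t=4: vr[A=2048/655 B=202752/43885 E=1024/655 H=512/263] → run E
t=5: vr[A=2048/655 B=202752/43885 E=2048/655 H=512/263] → run H
t=6: vr[A=2048/655 B=202752/43885 E=2048/655 H=1024/263] → run A
t=7: vr[A=3072/655 B=202752/43885 E=2048/655 H=1024/263] → run E
t=8: vr[A=3072/655 B=202752/43885 H=1024/263] → run H
t=9: vr[A=3072/655 B=202752/43885 H=1536/263] → run B
t=10: vr[A=3072/655 B=336896/43885 H=1536/263] → run A
t=11: vr[B=336896/43885 H=1536/263] → run H
t=12: vr[B=336896/43885 H=2048/263] → run B
t=13: vr[B=94208/8777 H=2048/263] → run H
t=14: vr[B=94208/8777 H=2560/263] → run H
t=15: vr[B=94208/8777 H=3072/263] → run B
t=16: vr[B=605184/43885 H=3072/263] → run H
t=17: vr[B=605184/43885 H=3584/263] → run H
t=18: vr[B=605184/43885] → run B
t=19: vr[B=739328/43885] → run B
t=20: vr[B=873472/43885] → run B
t=21: (idle)
t=22: (idle)

context switches = 17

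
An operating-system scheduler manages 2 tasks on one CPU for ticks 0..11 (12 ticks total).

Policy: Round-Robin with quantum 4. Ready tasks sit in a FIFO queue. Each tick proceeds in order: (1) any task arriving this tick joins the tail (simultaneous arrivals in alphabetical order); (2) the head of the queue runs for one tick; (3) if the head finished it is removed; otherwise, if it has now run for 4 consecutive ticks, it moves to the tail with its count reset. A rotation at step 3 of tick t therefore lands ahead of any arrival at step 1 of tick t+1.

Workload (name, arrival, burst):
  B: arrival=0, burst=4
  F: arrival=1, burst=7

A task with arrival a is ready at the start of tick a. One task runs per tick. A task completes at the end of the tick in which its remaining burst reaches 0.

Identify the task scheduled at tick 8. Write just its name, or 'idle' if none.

t=0: queue=[B] q_used=0 → run B
t=1: queue=[B,F] q_used=1 → run B
t=2: queue=[B,F] q_used=2 → run B
t=3: queue=[B,F] q_used=3 → run B
t=4: queue=[F] q_used=0 → run F
t=5: queue=[F] q_used=1 → run F
t=6: queue=[F] q_used=2 → run F
t=7: queue=[F] q_used=3 → run F
t=8: queue=[F] q_used=0 → run F
t=9: queue=[F] q_used=1 → run F
t=10: queue=[F] q_used=2 → run F
t=11: (idle)

running at tick 8 = F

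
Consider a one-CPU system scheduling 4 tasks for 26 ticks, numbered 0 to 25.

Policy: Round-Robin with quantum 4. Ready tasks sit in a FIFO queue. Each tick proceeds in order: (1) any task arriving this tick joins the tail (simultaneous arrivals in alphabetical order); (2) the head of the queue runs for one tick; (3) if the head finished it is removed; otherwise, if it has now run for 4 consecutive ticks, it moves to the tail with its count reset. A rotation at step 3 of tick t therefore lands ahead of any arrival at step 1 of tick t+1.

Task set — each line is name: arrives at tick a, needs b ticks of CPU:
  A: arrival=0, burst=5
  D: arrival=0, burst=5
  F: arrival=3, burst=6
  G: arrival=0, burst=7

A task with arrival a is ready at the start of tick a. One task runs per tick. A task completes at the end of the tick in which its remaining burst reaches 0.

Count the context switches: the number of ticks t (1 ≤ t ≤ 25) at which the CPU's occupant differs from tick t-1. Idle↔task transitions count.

context switches = 8

t=0: queue=[A,D,G] q_used=0 → run A
t=1: queue=[A,D,G] q_used=1 → run A
t=2: queue=[A,D,G] q_used=2 → run A
t=3: queue=[A,D,G,F] q_used=3 → run A
t=4: queue=[D,G,F,A] q_used=0 → run D
t=5: queue=[D,G,F,A] q_used=1 → run D
t=6: queue=[D,G,F,A] q_used=2 → run D
t=7: queue=[D,G,F,A] q_used=3 → run D
t=8: queue=[G,F,A,D] q_used=0 → run G
t=9: queue=[G,F,A,D] q_used=1 → run G
t=10: queue=[G,F,A,D] q_used=2 → run G
t=11: queue=[G,F,A,D] q_used=3 → run G
t=12: queue=[F,A,D,G] q_used=0 → run F
t=13: queue=[F,A,D,G] q_used=1 → run F
t=14: queue=[F,A,D,G] q_used=2 → run F
t=15: queue=[F,A,D,G] q_used=3 → run F
t=16: queue=[A,D,G,F] q_used=0 → run A
t=17: queue=[D,G,F] q_used=0 → run D
t=18: queue=[G,F] q_used=0 → run G
t=19: queue=[G,F] q_used=1 → run G
t=20: queue=[G,F] q_used=2 → run G
t=21: queue=[F] q_used=0 → run F
t=22: queue=[F] q_used=1 → run F
t=23: (idle)
t=24: (idle)
t=25: (idle)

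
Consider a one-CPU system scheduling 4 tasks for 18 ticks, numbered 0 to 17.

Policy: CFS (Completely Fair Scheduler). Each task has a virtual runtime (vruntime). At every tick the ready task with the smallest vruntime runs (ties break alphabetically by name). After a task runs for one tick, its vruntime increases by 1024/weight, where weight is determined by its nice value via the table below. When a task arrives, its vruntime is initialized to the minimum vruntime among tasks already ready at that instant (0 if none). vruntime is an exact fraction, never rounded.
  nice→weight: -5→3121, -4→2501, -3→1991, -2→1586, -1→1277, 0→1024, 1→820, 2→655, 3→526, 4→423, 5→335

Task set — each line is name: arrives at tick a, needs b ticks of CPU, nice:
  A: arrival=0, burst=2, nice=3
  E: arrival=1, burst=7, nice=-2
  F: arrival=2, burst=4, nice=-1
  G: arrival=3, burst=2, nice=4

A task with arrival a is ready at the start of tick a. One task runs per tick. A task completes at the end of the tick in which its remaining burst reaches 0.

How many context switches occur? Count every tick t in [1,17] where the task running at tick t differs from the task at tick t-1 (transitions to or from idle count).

context switches = 12

t=0: vr[A=0] → run A
t=1: vr[A=512/263 E=512/263] → run A
t=2: vr[E=512/263 F=512/263] → run E
t=3: vr[E=540672/208559 F=512/263 G=512/263] → run F
t=4: vr[E=540672/208559 F=923136/335851 G=512/263] → run G
t=5: vr[E=540672/208559 F=923136/335851 G=485888/111249] → run E
t=6: vr[E=675328/208559 F=923136/335851 G=485888/111249] → run F
t=7: vr[E=675328/208559 F=1192448/335851 G=485888/111249] → run E
t=8: vr[E=809984/208559 F=1192448/335851 G=485888/111249] → run F
t=9: vr[E=809984/208559 F=1461760/335851 G=485888/111249] → run E
t=10: vr[E=944640/208559 F=1461760/335851 G=485888/111249] → run F
t=11: vr[E=944640/208559 G=485888/111249] → run G
t=12: vr[E=944640/208559] → run E
t=13: vr[E=1079296/208559] → run E
t=14: vr[E=1213952/208559] → run E
t=15: (idle)
t=16: (idle)
t=17: (idle)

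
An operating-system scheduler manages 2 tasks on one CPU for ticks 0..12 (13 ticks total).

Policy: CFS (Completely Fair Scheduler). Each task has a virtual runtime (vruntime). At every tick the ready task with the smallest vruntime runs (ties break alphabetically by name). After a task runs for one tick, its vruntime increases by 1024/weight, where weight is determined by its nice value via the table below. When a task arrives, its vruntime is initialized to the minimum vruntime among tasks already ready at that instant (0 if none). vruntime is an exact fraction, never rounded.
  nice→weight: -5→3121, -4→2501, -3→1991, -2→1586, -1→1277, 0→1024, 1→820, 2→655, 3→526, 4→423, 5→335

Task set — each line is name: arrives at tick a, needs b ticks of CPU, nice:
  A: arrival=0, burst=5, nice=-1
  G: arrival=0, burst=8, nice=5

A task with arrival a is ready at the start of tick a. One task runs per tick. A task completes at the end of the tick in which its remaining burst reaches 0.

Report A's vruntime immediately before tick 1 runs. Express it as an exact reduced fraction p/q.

t=0: vr[A=0 G=0] → run A
t=1: vr[A=1024/1277 G=0] → run G
t=2: vr[A=1024/1277 G=1024/335] → run A
t=3: vr[A=2048/1277 G=1024/335] → run A
t=4: vr[A=3072/1277 G=1024/335] → run A
t=5: vr[A=4096/1277 G=1024/335] → run G
t=6: vr[A=4096/1277 G=2048/335] → run A
t=7: vr[G=2048/335] → run G
t=8: vr[G=3072/335] → run G
t=9: vr[G=4096/335] → run G
t=10: vr[G=1024/67] → run G
t=11: vr[G=6144/335] → run G
t=12: vr[G=7168/335] → run G

vruntime(A, start of tick 1) = 1024/1277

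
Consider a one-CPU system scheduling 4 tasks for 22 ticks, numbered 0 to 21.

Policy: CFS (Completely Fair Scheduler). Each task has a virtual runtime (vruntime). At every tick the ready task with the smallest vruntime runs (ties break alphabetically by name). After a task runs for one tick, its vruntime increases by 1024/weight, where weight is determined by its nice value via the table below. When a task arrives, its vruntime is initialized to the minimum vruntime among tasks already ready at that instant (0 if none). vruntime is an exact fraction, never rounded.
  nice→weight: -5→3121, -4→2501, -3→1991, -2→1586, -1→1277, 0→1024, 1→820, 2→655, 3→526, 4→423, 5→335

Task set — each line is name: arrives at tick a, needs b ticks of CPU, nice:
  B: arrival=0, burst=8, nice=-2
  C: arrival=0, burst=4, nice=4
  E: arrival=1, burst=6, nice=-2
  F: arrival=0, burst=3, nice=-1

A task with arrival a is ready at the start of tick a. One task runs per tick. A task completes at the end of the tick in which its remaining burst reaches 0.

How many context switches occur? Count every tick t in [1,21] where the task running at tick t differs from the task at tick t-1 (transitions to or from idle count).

context switches = 19

t=0: vr[B=0 C=0 F=0] → run B
t=1: vr[B=512/793 C=0 E=0 F=0] → run C
t=2: vr[B=512/793 C=1024/423 E=0 F=0] → run E
t=3: vr[B=512/793 C=1024/423 E=512/793 F=0] → run F
t=4: vr[B=512/793 C=1024/423 E=512/793 F=1024/1277] → run B
t=5: vr[B=1024/793 C=1024/423 E=512/793 F=1024/1277] → run E
t=6: vr[B=1024/793 C=1024/423 E=1024/793 F=1024/1277] → run F
t=7: vr[B=1024/793 C=1024/423 E=1024/793 F=2048/1277] → run B
t=8: vr[B=1536/793 C=1024/423 E=1024/793 F=2048/1277] → run E
t=9: vr[B=1536/793 C=1024/423 E=1536/793 F=2048/1277] → run F
t=10: vr[B=1536/793 C=1024/423 E=1536/793] → run B
t=11: vr[B=2048/793 C=1024/423 E=1536/793] → run E
t=12: vr[B=2048/793 C=1024/423 E=2048/793] → run C
t=13: vr[B=2048/793 C=2048/423 E=2048/793] → run B
t=14: vr[B=2560/793 C=2048/423 E=2048/793] → run E
t=15: vr[B=2560/793 C=2048/423 E=2560/793] → run B
t=16: vr[B=3072/793 C=2048/423 E=2560/793] → run E
t=17: vr[B=3072/793 C=2048/423] → run B
t=18: vr[B=3584/793 C=2048/423] → run B
t=19: vr[C=2048/423] → run C
t=20: vr[C=1024/141] → run C
t=21: (idle)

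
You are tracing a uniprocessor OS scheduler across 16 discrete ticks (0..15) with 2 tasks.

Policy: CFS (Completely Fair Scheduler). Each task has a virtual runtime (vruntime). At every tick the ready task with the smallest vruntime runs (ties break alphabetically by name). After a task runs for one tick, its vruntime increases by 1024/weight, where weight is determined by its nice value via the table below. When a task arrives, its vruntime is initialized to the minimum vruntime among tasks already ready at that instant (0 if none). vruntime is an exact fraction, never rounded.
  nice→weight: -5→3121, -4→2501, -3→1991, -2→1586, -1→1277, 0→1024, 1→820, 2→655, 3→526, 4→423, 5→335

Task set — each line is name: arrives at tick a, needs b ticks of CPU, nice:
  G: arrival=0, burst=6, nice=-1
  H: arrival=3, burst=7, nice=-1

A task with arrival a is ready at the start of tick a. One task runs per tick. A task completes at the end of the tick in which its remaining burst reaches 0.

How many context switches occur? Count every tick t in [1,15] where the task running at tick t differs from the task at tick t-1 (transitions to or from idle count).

t=0: vr[G=0] → run G
t=1: vr[G=1024/1277] → run G
t=2: vr[G=2048/1277] → run G
t=3: vr[G=3072/1277 H=3072/1277] → run G
t=4: vr[G=4096/1277 H=3072/1277] → run H
t=5: vr[G=4096/1277 H=4096/1277] → run G
t=6: vr[G=5120/1277 H=4096/1277] → run H
t=7: vr[G=5120/1277 H=5120/1277] → run G
t=8: vr[H=5120/1277] → run H
t=9: vr[H=6144/1277] → run H
t=10: vr[H=7168/1277] → run H
t=11: vr[H=8192/1277] → run H
t=12: vr[H=9216/1277] → run H
t=13: (idle)
t=14: (idle)
t=15: (idle)

context switches = 6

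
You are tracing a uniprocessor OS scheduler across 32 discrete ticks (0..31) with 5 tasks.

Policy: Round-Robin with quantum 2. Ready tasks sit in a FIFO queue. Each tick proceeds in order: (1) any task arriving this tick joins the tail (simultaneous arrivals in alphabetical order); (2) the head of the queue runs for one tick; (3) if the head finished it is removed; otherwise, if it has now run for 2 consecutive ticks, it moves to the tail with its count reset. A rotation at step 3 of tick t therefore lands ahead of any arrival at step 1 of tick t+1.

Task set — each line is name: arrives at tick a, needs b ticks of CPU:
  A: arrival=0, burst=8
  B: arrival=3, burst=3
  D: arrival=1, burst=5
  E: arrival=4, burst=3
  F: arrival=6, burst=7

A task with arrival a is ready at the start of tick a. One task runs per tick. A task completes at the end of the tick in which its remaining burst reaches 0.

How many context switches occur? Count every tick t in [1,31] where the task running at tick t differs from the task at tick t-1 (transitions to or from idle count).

t=0: queue=[A] q_used=0 → run A
t=1: queue=[A,D] q_used=1 → run A
t=2: queue=[D,A] q_used=0 → run D
t=3: queue=[D,A,B] q_used=1 → run D
t=4: queue=[A,B,D,E] q_used=0 → run A
t=5: queue=[A,B,D,E] q_used=1 → run A
t=6: queue=[B,D,E,A,F] q_used=0 → run B
t=7: queue=[B,D,E,A,F] q_used=1 → run B
t=8: queue=[D,E,A,F,B] q_used=0 → run D
t=9: queue=[D,E,A,F,B] q_used=1 → run D
t=10: queue=[E,A,F,B,D] q_used=0 → run E
t=11: queue=[E,A,F,B,D] q_used=1 → run E
t=12: queue=[A,F,B,D,E] q_used=0 → run A
t=13: queue=[A,F,B,D,E] q_used=1 → run A
t=14: queue=[F,B,D,E,A] q_used=0 → run F
t=15: queue=[F,B,D,E,A] q_used=1 → run F
t=16: queue=[B,D,E,A,F] q_used=0 → run B
t=17: queue=[D,E,A,F] q_used=0 → run D
t=18: queue=[E,A,F] q_used=0 → run E
t=19: queue=[A,F] q_used=0 → run A
t=20: queue=[A,F] q_used=1 → run A
t=21: queue=[F] q_used=0 → run F
t=22: queue=[F] q_used=1 → run F
t=23: queue=[F] q_used=0 → run F
t=24: queue=[F] q_used=1 → run F
t=25: queue=[F] q_used=0 → run F
t=26: (idle)
t=27: (idle)
t=28: (idle)
t=29: (idle)
t=30: (idle)
t=31: (idle)

context switches = 13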